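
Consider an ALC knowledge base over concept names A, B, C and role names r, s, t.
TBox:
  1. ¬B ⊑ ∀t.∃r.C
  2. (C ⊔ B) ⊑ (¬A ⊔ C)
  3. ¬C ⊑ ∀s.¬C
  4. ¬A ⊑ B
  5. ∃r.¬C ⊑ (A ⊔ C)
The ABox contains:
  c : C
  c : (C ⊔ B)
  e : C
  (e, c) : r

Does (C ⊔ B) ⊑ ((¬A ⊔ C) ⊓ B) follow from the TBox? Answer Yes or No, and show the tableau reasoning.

1. (C ⊔ B) ⊑ ((¬A ⊔ C) ⊓ B)  ⇔  ((C ⊔ B) ⊓ ((A ⊓ ¬C) ⊔ ¬B)) unsat w.r.t. T
   apply at x₀: (C ⊔ B)⊑(¬A ⊔ C)
   open: L(x₀) ⊇ {A, C, ¬B, ∀r.C, ∀t.∃r.C}
2. Hence (C ⊔ B) ⊑ ((¬A ⊔ C) ⊓ B): not entailed.

No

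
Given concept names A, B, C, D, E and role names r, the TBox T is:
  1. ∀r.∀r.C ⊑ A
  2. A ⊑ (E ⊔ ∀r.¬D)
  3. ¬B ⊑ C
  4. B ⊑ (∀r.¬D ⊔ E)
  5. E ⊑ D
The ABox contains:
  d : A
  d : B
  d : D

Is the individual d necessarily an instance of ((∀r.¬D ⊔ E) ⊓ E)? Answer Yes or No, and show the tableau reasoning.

No

1. d : ((∀r.¬D ⊔ E) ⊓ E)?  L(d) = {A, B, D} ∪ {((∃r.D ⊓ ¬E) ⊔ ¬E)}
   apply at d: A⊑(E ⊔ ∀r.¬D); B⊑(∀r.¬D ⊔ E)
   open: L(d) ⊇ {A, B, D, ¬E, ∀r.¬D} — d ∉ ((∀r.¬D ⊔ E) ⊓ E) possible
2. Hence d : ((∀r.¬D ⊔ E) ⊓ E): not entailed.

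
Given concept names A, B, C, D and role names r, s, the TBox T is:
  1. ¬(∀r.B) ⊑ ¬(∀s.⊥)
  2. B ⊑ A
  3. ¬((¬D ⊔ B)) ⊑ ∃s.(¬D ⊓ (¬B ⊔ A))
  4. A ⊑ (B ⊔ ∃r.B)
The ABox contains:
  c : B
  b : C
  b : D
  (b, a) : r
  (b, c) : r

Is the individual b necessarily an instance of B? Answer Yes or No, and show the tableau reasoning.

No

1. b : B?  L(b) = {C, D} ∪ {¬B}
   open: L(b) ⊇ {C, D, ¬A, ¬B, ∀r.B, …} (+ ∃-successors) — b ∉ B possible
2. Hence b : B: not entailed.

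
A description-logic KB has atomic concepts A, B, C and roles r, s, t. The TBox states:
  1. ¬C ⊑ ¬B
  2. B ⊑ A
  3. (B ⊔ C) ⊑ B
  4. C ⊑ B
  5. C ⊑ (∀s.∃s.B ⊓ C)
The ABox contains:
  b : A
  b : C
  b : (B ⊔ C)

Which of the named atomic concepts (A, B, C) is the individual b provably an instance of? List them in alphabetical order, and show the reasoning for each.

{A, B, C}

1. b : A?  L(b) = {A, C, (B ⊔ C)} ∪ {¬A}
   clash {A, ¬A} at b — b ∈ A
2. b : B?  L(b) = {A, C, (B ⊔ C)} ∪ {¬B}
   clash {B, ¬B} at b — b ∈ B
3. b : C?  L(b) = {A, C, (B ⊔ C)} ∪ {¬C}
   clash {C, ¬C} at b — b ∈ C
4. Entailed for b: {A, B, C}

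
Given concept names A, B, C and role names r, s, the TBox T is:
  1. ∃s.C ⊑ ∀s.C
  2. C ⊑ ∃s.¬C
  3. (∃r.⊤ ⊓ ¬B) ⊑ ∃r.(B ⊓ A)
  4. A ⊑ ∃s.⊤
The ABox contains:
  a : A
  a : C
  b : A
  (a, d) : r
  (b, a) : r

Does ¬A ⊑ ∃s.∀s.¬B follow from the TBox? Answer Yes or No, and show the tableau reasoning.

1. ¬A ⊑ ∃s.∀s.¬B  ⇔  (¬A ⊓ ∀s.∃s.B) unsat w.r.t. T
   open: L(x₀) ⊇ {¬A, ¬C, ∀r.⊥, ∀s.¬C, ∀s.∃s.B}
2. Hence ¬A ⊑ ∃s.∀s.¬B: not entailed.

No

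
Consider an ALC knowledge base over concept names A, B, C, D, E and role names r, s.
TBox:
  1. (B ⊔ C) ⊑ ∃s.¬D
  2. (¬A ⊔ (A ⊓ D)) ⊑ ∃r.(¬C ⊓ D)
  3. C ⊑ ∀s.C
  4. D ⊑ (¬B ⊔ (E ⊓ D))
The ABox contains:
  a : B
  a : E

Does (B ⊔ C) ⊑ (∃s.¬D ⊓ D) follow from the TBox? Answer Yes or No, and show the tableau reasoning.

No

1. (B ⊔ C) ⊑ (∃s.¬D ⊓ D)  ⇔  ((B ⊔ C) ⊓ (∀s.D ⊔ ¬D)) unsat w.r.t. T
   apply at x₀: (B ⊔ C)⊑∃s.¬D
   open: L(x₀) ⊇ {A, B, ¬C, ¬D, ∃s.¬D} (+ ∃-successors)
2. Hence (B ⊔ C) ⊑ (∃s.¬D ⊓ D): not entailed.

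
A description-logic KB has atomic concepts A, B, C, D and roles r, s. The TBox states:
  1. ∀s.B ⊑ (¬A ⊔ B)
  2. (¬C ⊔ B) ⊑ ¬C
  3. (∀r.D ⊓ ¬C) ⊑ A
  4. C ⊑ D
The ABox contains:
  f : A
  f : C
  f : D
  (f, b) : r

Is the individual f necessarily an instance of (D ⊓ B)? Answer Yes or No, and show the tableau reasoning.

No

1. f : (D ⊓ B)?  L(f) = {A, C, D} ∪ {(¬D ⊔ ¬B)}
   open: L(f) ⊇ {A, C, D, ¬B, ∃s.¬B} (+ ∃-successors) — f ∉ (D ⊓ B) possible
2. Hence f : (D ⊓ B): not entailed.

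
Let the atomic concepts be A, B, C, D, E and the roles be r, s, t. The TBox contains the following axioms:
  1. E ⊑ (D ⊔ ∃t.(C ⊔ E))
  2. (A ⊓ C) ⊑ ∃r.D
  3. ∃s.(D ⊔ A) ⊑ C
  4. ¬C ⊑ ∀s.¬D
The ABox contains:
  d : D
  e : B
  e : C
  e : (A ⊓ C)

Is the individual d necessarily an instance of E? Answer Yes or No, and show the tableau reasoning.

No

1. d : E?  L(d) = {D} ∪ {¬E}
   open: L(d) ⊇ {C, D, ¬A, ¬E} — d ∉ E possible
2. Hence d : E: not entailed.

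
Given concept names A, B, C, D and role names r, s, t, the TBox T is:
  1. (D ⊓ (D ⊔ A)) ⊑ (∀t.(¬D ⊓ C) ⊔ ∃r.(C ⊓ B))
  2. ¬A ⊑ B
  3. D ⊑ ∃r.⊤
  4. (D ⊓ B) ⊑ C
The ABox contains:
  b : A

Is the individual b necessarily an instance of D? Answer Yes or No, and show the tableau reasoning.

No

1. b : D?  L(b) = {A} ∪ {¬D}
   open: L(b) ⊇ {A, ¬D} — b ∉ D possible
2. Hence b : D: not entailed.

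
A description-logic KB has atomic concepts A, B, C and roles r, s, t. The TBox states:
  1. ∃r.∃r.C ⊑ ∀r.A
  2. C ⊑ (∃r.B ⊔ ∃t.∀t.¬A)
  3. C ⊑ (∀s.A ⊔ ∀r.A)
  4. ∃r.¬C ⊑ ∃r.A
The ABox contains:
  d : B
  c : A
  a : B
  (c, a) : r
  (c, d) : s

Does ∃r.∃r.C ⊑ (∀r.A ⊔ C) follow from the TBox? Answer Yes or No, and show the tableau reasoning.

Yes

1. ∃r.∃r.C ⊑ (∀r.A ⊔ C)  ⇔  (∃r.∃r.C ⊓ (∃r.¬A ⊓ ¬C)) unsat w.r.t. T
   all branches close; clash {A, ¬A} at an ∃-successor
2. Hence ∃r.∃r.C ⊑ (∀r.A ⊔ C): entailed.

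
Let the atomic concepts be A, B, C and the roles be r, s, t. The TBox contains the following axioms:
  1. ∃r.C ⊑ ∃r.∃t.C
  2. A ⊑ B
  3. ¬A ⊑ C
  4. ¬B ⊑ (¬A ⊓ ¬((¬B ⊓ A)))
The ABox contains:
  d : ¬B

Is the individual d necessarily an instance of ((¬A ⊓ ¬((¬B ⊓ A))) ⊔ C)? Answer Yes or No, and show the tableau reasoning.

Yes

1. d : ((¬A ⊓ ¬((¬B ⊓ A))) ⊔ C)?  L(d) = {¬B} ∪ {((A ⊔ (¬B ⊓ A)) ⊓ ¬C)}
   clash {C, ¬C} at d — d ∈ ((¬A ⊓ ¬((¬B ⊓ A))) ⊔ C)
2. Hence d : ((¬A ⊓ ¬((¬B ⊓ A))) ⊔ C): entailed.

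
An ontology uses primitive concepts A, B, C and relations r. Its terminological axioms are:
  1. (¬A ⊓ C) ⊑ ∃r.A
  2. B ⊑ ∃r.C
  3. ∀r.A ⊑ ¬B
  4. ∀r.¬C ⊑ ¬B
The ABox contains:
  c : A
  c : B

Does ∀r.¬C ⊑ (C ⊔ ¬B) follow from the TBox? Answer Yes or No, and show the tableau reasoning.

Yes

1. ∀r.¬C ⊑ (C ⊔ ¬B)  ⇔  (∀r.¬C ⊓ (¬C ⊓ B)) unsat w.r.t. T
   all branches close; clash {B, ¬B} at x₀
2. Hence ∀r.¬C ⊑ (C ⊔ ¬B): entailed.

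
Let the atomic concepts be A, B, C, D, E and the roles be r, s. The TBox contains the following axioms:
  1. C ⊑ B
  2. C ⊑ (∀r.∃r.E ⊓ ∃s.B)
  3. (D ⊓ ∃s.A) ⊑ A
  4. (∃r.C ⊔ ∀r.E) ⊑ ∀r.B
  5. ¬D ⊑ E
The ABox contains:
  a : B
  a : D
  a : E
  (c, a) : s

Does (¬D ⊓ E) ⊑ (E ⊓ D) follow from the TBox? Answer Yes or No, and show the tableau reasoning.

No

1. (¬D ⊓ E) ⊑ (E ⊓ D)  ⇔  ((¬D ⊓ E) ⊓ (¬E ⊔ ¬D)) unsat w.r.t. T
   open: L(x₀) ⊇ {E, ¬C, ¬D, ∀r.¬C, ∃r.¬E} (+ ∃-successors)
2. Hence (¬D ⊓ E) ⊑ (E ⊓ D): not entailed.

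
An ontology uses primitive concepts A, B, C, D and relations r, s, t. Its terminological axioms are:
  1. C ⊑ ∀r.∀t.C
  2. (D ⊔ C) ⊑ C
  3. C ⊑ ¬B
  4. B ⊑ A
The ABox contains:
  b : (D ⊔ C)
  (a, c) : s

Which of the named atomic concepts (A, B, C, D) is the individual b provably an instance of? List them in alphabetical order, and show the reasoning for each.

1. b : A?  L(b) = {(D ⊔ C)} ∪ {¬A}
   apply at b: (D ⊔ C)⊑C
   open: L(b) ⊇ {C, D, ¬A, ¬B, ∀r.∀t.C} — b ∉ A possible
2. b : B?  L(b) = {(D ⊔ C)} ∪ {¬B}
   apply at b: (D ⊔ C)⊑C
   open: L(b) ⊇ {C, D, ¬B, ∀r.∀t.C} — b ∉ B possible
3. b : C?  L(b) = {(D ⊔ C)} ∪ {¬C}
   clash {C, ¬C} at b — b ∈ C
4. b : D?  L(b) = {(D ⊔ C)} ∪ {¬D}
   apply at b: (D ⊔ C)⊑C
   open: L(b) ⊇ {C, ¬B, ¬D, ∀r.∀t.C} — b ∉ D possible
5. Entailed for b: {C}

{C}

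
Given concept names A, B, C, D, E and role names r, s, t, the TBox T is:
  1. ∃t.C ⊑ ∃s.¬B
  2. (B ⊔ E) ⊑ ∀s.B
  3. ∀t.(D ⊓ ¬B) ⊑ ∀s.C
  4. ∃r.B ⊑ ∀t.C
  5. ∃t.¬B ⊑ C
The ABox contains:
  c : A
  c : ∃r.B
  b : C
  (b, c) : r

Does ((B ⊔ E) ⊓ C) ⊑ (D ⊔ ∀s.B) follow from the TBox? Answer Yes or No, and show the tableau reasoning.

Yes

1. ((B ⊔ E) ⊓ C) ⊑ (D ⊔ ∀s.B)  ⇔  (((B ⊔ E) ⊓ C) ⊓ (¬D ⊓ ∃s.¬B)) unsat w.r.t. T
   all branches close; clash {B, ¬B} at an ∃-successor
2. Hence ((B ⊔ E) ⊓ C) ⊑ (D ⊔ ∀s.B): entailed.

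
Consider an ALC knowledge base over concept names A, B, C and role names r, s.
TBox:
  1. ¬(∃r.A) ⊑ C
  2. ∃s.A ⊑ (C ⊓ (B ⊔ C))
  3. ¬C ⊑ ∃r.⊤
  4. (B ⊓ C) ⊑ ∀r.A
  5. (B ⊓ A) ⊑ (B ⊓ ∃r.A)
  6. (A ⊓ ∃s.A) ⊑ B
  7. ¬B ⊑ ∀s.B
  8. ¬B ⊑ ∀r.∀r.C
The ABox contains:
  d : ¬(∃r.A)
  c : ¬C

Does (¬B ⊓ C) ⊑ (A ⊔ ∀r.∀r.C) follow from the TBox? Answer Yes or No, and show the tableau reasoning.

1. (¬B ⊓ C) ⊑ (A ⊔ ∀r.∀r.C)  ⇔  ((¬B ⊓ C) ⊓ (¬A ⊓ ∃r.∃r.¬C)) unsat w.r.t. T
   all branches close; clash {B, ¬B} at x₀
2. Hence (¬B ⊓ C) ⊑ (A ⊔ ∀r.∀r.C): entailed.

Yes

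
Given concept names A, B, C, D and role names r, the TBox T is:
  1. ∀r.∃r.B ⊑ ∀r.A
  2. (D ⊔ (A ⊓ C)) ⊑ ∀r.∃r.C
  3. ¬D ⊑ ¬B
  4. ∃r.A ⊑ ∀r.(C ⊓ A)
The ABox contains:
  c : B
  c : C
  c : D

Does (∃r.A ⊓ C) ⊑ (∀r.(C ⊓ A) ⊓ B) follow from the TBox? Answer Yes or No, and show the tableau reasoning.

1. (∃r.A ⊓ C) ⊑ (∀r.(C ⊓ A) ⊓ B)  ⇔  ((∃r.A ⊓ C) ⊓ (∃r.(¬C ⊔ ¬A) ⊔ ¬B)) unsat w.r.t. T
   apply at x₀: ∃r.A⊑∀r.(C ⊓ A)
   open: L(x₀) ⊇ {C, D, ¬B, ∀r.(C ⊓ A), ∀r.∃r.C, …} (+ ∃-successors)
2. Hence (∃r.A ⊓ C) ⊑ (∀r.(C ⊓ A) ⊓ B): not entailed.

No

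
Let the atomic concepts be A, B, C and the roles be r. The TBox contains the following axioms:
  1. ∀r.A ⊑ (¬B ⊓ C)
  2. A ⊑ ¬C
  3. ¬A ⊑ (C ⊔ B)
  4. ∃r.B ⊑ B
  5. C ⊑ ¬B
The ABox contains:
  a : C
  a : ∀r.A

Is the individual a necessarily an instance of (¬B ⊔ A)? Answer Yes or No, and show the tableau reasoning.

Yes

1. a : (¬B ⊔ A)?  L(a) = {C, ∀r.A} ∪ {(B ⊓ ¬A)}
   clash {B, ¬B} at a — a ∈ (¬B ⊔ A)
2. Hence a : (¬B ⊔ A): entailed.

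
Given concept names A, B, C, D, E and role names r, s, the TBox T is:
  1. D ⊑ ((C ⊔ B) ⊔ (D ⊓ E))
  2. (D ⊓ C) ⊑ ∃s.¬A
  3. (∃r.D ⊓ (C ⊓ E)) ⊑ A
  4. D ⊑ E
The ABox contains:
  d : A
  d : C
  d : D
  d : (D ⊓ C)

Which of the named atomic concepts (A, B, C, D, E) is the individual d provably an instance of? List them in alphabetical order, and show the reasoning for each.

{A, C, D, E}

1. d : A?  L(d) = {A, C, D, (D ⊓ C)} ∪ {¬A}
   clash {A, ¬A} at d — d ∈ A
2. d : B?  L(d) = {A, C, D, (D ⊓ C)} ∪ {¬B}
   apply at d: D⊑((C ⊔ B) ⊔ (D ⊓ E)); (D ⊓ C)⊑∃s.¬A; D⊑E
   open: L(d) ⊇ {A, C, D, E, ¬B, …} (+ ∃-successors) — d ∉ B possible
3. d : C?  L(d) = {A, C, D, (D ⊓ C)} ∪ {¬C}
   clash {C, ¬C} at d — d ∈ C
4. d : D?  L(d) = {A, C, D, (D ⊓ C)} ∪ {¬D}
   clash {D, ¬D} at d — d ∈ D
5. d : E?  L(d) = {A, C, D, (D ⊓ C)} ∪ {¬E}
   clash {E, ¬E} at d — d ∈ E
6. Entailed for d: {A, C, D, E}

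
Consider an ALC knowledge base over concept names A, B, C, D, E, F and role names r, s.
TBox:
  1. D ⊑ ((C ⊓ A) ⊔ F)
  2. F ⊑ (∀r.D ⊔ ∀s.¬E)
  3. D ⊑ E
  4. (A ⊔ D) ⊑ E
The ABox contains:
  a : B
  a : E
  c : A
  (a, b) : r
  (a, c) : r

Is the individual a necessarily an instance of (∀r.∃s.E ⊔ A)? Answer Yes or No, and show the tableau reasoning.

1. a : (∀r.∃s.E ⊔ A)?  L(a) = {B, E} ∪ {(∃r.∀s.¬E ⊓ ¬A)}
   open: L(a) ⊇ {B, E, ¬A, ¬D, ¬F, …} (+ ∃-successors) — a ∉ (∀r.∃s.E ⊔ A) possible
2. Hence a : (∀r.∃s.E ⊔ A): not entailed.

No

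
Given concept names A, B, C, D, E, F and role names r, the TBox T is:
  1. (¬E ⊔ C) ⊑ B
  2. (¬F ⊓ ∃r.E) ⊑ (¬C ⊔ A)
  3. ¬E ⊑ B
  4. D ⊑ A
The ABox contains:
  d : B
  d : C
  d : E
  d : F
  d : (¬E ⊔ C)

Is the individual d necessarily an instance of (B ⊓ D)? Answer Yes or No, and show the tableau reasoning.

No

1. d : (B ⊓ D)?  L(d) = {B, C, E, F, (¬E ⊔ C)} ∪ {(¬B ⊔ ¬D)}
   open: L(d) ⊇ {B, C, E, F, ¬D} — d ∉ (B ⊓ D) possible
2. Hence d : (B ⊓ D): not entailed.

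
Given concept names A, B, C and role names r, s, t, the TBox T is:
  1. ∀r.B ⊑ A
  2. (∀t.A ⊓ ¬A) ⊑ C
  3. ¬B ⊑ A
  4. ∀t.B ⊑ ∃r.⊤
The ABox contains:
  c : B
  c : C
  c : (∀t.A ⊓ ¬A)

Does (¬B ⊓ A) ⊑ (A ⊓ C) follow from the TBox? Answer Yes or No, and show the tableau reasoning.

No

1. (¬B ⊓ A) ⊑ (A ⊓ C)  ⇔  ((¬B ⊓ A) ⊓ (¬A ⊔ ¬C)) unsat w.r.t. T
   open: L(x₀) ⊇ {A, ¬B, ¬C, ∃t.¬B} (+ ∃-successors)
2. Hence (¬B ⊓ A) ⊑ (A ⊓ C): not entailed.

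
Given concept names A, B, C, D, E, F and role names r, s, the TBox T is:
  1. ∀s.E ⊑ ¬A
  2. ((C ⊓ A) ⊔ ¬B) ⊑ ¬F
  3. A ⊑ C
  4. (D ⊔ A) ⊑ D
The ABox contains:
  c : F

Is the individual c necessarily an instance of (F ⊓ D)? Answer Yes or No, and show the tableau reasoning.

1. c : (F ⊓ D)?  L(c) = {F} ∪ {(¬F ⊔ ¬D)}
   open: L(c) ⊇ {B, F, ¬A, ¬D} — c ∉ (F ⊓ D) possible
2. Hence c : (F ⊓ D): not entailed.

No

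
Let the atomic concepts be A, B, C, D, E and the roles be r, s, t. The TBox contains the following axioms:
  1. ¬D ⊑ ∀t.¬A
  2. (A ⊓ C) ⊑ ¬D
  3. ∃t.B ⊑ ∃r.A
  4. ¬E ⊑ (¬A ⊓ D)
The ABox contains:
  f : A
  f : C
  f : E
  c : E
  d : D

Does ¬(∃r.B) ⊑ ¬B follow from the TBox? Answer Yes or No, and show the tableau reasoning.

No

1. ¬(∃r.B) ⊑ ¬B  ⇔  (∀r.¬B ⊓ B) unsat w.r.t. T
   open: L(x₀) ⊇ {B, D, E, ¬A, ∀r.¬B, …}
2. Hence ¬(∃r.B) ⊑ ¬B: not entailed.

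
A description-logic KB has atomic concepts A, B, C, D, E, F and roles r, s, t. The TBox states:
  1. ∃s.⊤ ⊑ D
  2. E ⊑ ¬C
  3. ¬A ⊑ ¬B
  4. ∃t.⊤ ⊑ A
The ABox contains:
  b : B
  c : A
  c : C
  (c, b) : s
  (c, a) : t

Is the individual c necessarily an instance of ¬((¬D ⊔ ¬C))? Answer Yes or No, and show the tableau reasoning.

1. c : ¬((¬D ⊔ ¬C))?  L(c) = {A, C} ∪ {(¬D ⊔ ¬C)}
   clash {C, ¬C} at c — c ∈ ¬((¬D ⊔ ¬C))
2. Hence c : ¬((¬D ⊔ ¬C)): entailed.

Yes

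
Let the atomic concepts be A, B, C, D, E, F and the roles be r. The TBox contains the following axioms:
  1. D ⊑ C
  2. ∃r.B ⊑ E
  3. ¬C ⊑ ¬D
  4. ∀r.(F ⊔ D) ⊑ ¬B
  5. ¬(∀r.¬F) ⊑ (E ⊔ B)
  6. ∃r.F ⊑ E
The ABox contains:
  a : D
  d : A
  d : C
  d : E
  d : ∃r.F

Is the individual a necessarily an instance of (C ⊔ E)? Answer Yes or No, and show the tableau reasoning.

1. a : (C ⊔ E)?  L(a) = {D} ∪ {(¬C ⊓ ¬E)}
   clash {D, ¬D} at a — a ∈ (C ⊔ E)
2. Hence a : (C ⊔ E): entailed.

Yes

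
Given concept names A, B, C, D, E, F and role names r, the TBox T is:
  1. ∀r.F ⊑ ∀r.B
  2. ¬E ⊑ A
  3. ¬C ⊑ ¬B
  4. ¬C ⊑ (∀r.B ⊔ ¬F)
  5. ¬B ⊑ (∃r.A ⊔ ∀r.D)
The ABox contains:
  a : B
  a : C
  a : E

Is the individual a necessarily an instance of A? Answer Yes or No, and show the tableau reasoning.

1. a : A?  L(a) = {B, C, E} ∪ {¬A}
   open: L(a) ⊇ {B, C, E, ¬A, ∃r.¬F} (+ ∃-successors) — a ∉ A possible
2. Hence a : A: not entailed.

No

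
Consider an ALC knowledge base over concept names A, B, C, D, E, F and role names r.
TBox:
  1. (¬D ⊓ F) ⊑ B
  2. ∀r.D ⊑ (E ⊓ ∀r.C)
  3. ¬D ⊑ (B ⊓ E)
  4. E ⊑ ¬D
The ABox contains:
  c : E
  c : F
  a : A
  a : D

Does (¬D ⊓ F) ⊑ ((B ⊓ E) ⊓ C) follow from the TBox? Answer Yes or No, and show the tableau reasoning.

No

1. (¬D ⊓ F) ⊑ ((B ⊓ E) ⊓ C)  ⇔  ((¬D ⊓ F) ⊓ ((¬B ⊔ ¬E) ⊔ ¬C)) unsat w.r.t. T
   apply at x₀: (¬D ⊓ F)⊑B; ¬D⊑(B ⊓ E)
   open: L(x₀) ⊇ {B, E, F, ¬C, ¬D, …} (+ ∃-successors)
2. Hence (¬D ⊓ F) ⊑ ((B ⊓ E) ⊓ C): not entailed.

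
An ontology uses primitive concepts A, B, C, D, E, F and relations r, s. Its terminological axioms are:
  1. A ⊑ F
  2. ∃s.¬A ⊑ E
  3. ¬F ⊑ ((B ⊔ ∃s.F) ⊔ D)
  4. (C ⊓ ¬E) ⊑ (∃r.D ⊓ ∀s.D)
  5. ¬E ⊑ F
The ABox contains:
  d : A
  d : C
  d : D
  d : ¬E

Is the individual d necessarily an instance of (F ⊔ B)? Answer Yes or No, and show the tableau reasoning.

1. d : (F ⊔ B)?  L(d) = {A, C, D, ¬E} ∪ {(¬F ⊓ ¬B)}
   clash {F, ¬F} at d — d ∈ (F ⊔ B)
2. Hence d : (F ⊔ B): entailed.

Yes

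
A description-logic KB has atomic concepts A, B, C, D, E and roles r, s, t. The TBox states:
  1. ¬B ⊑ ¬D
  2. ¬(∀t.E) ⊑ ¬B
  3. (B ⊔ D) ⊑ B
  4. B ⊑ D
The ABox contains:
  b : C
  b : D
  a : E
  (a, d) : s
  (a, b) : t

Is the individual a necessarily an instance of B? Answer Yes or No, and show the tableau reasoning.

1. a : B?  L(a) = {E} ∪ {¬B}
   apply at a: ¬B⊑¬D
   open: L(a) ⊇ {E, ¬B, ¬D} — a ∉ B possible
2. Hence a : B: not entailed.

No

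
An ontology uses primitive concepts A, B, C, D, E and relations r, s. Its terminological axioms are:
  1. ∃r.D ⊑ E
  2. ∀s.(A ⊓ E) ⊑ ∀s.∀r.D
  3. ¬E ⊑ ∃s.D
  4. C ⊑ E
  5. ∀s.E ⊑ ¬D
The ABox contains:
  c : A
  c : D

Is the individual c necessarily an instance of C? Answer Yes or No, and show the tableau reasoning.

No

1. c : C?  L(c) = {A, D} ∪ {¬C}
   open: L(c) ⊇ {A, D, E, ¬C, ∃s.(¬A ⊔ ¬E), …} (+ ∃-successors) — c ∉ C possible
2. Hence c : C: not entailed.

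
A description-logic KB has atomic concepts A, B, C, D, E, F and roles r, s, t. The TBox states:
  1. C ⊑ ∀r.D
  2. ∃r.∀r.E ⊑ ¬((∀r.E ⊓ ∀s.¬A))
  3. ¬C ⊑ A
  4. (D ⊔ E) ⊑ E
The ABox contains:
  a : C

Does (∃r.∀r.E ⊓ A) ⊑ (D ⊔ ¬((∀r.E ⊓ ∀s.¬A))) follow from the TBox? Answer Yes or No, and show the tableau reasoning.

Yes

1. (∃r.∀r.E ⊓ A) ⊑ (D ⊔ ¬((∀r.E ⊓ ∀s.¬A)))  ⇔  ((∃r.∀r.E ⊓ A) ⊓ (¬D ⊓ (∀r.E ⊓ ∀s.¬A))) unsat w.r.t. T
   all branches close; clash {A, ¬A} at an ∃-successor
2. Hence (∃r.∀r.E ⊓ A) ⊑ (D ⊔ ¬((∀r.E ⊓ ∀s.¬A))): entailed.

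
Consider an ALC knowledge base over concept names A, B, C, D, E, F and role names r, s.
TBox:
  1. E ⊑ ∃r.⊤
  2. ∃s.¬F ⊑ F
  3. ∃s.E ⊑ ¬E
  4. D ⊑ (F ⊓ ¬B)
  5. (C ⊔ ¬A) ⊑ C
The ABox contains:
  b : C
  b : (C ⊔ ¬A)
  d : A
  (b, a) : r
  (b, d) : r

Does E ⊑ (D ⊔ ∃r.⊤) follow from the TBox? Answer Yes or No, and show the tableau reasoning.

Yes

1. E ⊑ (D ⊔ ∃r.⊤)  ⇔  (E ⊓ (¬D ⊓ ∀r.⊥)) unsat w.r.t. T
   all branches close; clash {E, ¬E} at x₀
2. Hence E ⊑ (D ⊔ ∃r.⊤): entailed.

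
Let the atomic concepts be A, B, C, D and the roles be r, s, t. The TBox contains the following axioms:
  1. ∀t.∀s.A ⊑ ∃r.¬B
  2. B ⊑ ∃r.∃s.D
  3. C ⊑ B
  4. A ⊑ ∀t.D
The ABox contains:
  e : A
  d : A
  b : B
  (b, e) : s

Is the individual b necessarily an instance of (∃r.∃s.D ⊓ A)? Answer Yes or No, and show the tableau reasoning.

No

1. b : (∃r.∃s.D ⊓ A)?  L(b) = {B} ∪ {(∀r.∀s.¬D ⊔ ¬A)}
   apply at b: B⊑∃r.∃s.D
   open: L(b) ⊇ {B, ¬A, ∃r.∃s.D, ∃t.∃s.¬A} (+ ∃-successors) — b ∉ (∃r.∃s.D ⊓ A) possible
2. Hence b : (∃r.∃s.D ⊓ A): not entailed.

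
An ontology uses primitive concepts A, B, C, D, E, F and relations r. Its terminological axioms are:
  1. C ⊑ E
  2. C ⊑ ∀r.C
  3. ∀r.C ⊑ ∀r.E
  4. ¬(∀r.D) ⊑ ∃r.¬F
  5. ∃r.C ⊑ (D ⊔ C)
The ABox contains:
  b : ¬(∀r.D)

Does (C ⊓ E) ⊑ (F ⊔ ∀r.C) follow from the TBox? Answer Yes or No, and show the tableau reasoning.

1. (C ⊓ E) ⊑ (F ⊔ ∀r.C)  ⇔  ((C ⊓ E) ⊓ (¬F ⊓ ∃r.¬C)) unsat w.r.t. T
   all branches close; clash {C, ¬C} at an ∃-successor
2. Hence (C ⊓ E) ⊑ (F ⊔ ∀r.C): entailed.

Yes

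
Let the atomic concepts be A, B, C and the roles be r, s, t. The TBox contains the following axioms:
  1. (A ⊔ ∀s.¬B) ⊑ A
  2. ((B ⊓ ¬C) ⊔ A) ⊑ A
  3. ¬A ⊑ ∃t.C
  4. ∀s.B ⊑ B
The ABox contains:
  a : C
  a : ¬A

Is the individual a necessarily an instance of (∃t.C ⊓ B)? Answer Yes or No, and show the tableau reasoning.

No

1. a : (∃t.C ⊓ B)?  L(a) = {C, ¬A} ∪ {(∀t.¬C ⊔ ¬B)}
   apply at a: ¬A⊑∃t.C
   open: L(a) ⊇ {C, ¬A, ¬B, ∃s.B, ∃s.¬B, …} (+ ∃-successors) — a ∉ (∃t.C ⊓ B) possible
2. Hence a : (∃t.C ⊓ B): not entailed.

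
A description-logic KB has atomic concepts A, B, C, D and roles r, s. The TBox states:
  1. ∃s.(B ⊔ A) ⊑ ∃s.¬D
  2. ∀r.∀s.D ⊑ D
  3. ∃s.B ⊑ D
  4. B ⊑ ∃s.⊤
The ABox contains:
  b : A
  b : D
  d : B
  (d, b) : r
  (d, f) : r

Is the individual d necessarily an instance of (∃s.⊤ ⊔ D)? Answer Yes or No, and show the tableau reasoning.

Yes

1. d : (∃s.⊤ ⊔ D)?  L(d) = {B} ∪ {(∀s.⊥ ⊓ ¬D)}
   clash {D, ¬D} at d — d ∈ (∃s.⊤ ⊔ D)
2. Hence d : (∃s.⊤ ⊔ D): entailed.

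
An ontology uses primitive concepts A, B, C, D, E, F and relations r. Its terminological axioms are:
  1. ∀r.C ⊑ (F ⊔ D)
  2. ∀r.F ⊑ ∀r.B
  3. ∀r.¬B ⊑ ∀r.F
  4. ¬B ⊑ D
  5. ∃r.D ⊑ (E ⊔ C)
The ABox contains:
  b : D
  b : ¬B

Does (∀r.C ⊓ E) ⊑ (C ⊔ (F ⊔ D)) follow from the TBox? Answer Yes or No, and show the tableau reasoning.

1. (∀r.C ⊓ E) ⊑ (C ⊔ (F ⊔ D))  ⇔  ((∀r.C ⊓ E) ⊓ (¬C ⊓ (¬F ⊓ ¬D))) unsat w.r.t. T
   all branches close; clash {D, ¬D} at x₀
2. Hence (∀r.C ⊓ E) ⊑ (C ⊔ (F ⊔ D)): entailed.

Yes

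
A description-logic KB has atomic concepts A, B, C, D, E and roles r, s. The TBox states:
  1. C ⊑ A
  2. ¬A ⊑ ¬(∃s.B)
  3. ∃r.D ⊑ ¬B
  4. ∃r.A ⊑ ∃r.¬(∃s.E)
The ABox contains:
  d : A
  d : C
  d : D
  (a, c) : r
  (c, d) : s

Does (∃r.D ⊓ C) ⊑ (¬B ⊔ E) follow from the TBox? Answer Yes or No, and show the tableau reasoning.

Yes

1. (∃r.D ⊓ C) ⊑ (¬B ⊔ E)  ⇔  ((∃r.D ⊓ C) ⊓ (B ⊓ ¬E)) unsat w.r.t. T
   all branches close; clash {B, ¬B} at x₀
2. Hence (∃r.D ⊓ C) ⊑ (¬B ⊔ E): entailed.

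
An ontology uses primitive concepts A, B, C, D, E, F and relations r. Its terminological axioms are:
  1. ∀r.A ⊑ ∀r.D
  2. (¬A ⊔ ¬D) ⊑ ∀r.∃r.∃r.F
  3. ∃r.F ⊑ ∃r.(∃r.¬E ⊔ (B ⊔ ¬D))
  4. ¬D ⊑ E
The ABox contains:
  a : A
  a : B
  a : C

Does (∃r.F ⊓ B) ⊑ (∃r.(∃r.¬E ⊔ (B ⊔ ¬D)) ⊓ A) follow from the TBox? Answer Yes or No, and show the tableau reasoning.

1. (∃r.F ⊓ B) ⊑ (∃r.(∃r.¬E ⊔ (B ⊔ ¬D)) ⊓ A)  ⇔  ((∃r.F ⊓ B) ⊓ (∀r.(∀r.E ⊓ (¬B ⊓ D)) ⊔ ¬A)) unsat w.r.t. T
   apply at x₀: ∃r.F⊑∃r.(∃r.¬E ⊔ (B ⊔ ¬D))
   open: L(x₀) ⊇ {B, D, ¬A, ∀r.∃r.∃r.F, ∃r.(∃r.¬E ⊔ (B ⊔ ¬D)), …} (+ ∃-successors)
2. Hence (∃r.F ⊓ B) ⊑ (∃r.(∃r.¬E ⊔ (B ⊔ ¬D)) ⊓ A): not entailed.

No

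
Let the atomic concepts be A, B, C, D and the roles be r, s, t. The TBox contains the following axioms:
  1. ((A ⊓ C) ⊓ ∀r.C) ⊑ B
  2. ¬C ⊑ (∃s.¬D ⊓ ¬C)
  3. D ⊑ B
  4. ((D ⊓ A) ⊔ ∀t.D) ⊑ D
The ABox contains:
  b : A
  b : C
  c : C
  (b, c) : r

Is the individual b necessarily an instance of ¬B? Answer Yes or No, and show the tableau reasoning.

No

1. b : ¬B?  L(b) = {A, C} ∪ {B}
   open: L(b) ⊇ {A, B, C, ¬D, ∃t.¬D} (+ ∃-successors) — b ∉ ¬B possible
2. Hence b : ¬B: not entailed.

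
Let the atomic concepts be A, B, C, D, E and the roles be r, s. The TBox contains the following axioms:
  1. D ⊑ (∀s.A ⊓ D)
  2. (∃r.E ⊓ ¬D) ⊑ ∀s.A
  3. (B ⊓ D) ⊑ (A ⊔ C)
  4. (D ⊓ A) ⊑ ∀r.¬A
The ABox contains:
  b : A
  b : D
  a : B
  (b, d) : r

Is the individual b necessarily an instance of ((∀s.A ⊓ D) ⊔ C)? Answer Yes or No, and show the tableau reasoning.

Yes

1. b : ((∀s.A ⊓ D) ⊔ C)?  L(b) = {A, D} ∪ {((∃s.¬A ⊔ ¬D) ⊓ ¬C)}
   clash {D, ¬D} at b — b ∈ ((∀s.A ⊓ D) ⊔ C)
2. Hence b : ((∀s.A ⊓ D) ⊔ C): entailed.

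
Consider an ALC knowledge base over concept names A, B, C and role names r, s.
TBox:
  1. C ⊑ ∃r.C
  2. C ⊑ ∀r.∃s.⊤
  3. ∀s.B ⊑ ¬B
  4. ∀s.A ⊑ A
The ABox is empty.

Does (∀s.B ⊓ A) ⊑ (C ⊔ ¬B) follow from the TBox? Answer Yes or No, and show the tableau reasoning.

1. (∀s.B ⊓ A) ⊑ (C ⊔ ¬B)  ⇔  ((∀s.B ⊓ A) ⊓ (¬C ⊓ B)) unsat w.r.t. T
   all branches close; clash {B, ¬B} at x₀
2. Hence (∀s.B ⊓ A) ⊑ (C ⊔ ¬B): entailed.

Yes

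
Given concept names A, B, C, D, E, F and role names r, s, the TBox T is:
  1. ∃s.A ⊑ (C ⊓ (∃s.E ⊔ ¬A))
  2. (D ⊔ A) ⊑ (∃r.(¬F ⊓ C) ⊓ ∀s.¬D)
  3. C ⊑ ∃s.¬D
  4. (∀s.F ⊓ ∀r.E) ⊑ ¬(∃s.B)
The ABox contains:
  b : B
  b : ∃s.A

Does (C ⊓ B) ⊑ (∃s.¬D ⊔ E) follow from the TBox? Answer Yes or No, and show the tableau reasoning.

1. (C ⊓ B) ⊑ (∃s.¬D ⊔ E)  ⇔  ((C ⊓ B) ⊓ (∀s.D ⊓ ¬E)) unsat w.r.t. T
   all branches close; clash {D, ¬D} at an ∃-successor
2. Hence (C ⊓ B) ⊑ (∃s.¬D ⊔ E): entailed.

Yes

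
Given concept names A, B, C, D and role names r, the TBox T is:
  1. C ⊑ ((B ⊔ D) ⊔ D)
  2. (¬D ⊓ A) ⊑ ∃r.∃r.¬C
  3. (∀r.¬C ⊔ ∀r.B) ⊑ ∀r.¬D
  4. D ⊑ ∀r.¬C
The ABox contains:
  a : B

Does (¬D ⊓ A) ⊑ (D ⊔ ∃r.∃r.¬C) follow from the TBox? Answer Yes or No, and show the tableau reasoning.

1. (¬D ⊓ A) ⊑ (D ⊔ ∃r.∃r.¬C)  ⇔  ((¬D ⊓ A) ⊓ (¬D ⊓ ∀r.∀r.C)) unsat w.r.t. T
   all branches close; clash {D, ¬D} at x₀
2. Hence (¬D ⊓ A) ⊑ (D ⊔ ∃r.∃r.¬C): entailed.

Yes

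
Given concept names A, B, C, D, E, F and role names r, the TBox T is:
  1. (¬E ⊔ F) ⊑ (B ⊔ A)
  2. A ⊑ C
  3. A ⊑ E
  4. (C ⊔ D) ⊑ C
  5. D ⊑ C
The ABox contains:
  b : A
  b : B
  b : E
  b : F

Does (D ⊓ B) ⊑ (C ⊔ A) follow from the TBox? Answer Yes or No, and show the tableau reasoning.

1. (D ⊓ B) ⊑ (C ⊔ A)  ⇔  ((D ⊓ B) ⊓ (¬C ⊓ ¬A)) unsat w.r.t. T
   all branches close; clash {C, ¬C} at x₀
2. Hence (D ⊓ B) ⊑ (C ⊔ A): entailed.

Yes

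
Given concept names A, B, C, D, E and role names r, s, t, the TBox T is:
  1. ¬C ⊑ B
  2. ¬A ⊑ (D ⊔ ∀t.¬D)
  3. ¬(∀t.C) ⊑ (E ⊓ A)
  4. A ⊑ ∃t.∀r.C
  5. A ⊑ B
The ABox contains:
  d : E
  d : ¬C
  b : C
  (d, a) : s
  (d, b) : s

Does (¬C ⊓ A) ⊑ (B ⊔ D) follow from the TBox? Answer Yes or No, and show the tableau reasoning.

1. (¬C ⊓ A) ⊑ (B ⊔ D)  ⇔  ((¬C ⊓ A) ⊓ (¬B ⊓ ¬D)) unsat w.r.t. T
   all branches close; clash {B, ¬B} at x₀
2. Hence (¬C ⊓ A) ⊑ (B ⊔ D): entailed.

Yes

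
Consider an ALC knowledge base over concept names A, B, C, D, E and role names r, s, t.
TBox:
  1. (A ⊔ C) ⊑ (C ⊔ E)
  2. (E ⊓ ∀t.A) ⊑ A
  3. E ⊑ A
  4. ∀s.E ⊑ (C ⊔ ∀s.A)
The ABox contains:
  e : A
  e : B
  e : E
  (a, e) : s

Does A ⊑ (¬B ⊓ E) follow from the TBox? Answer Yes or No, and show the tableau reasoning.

No

1. A ⊑ (¬B ⊓ E)  ⇔  (A ⊓ (B ⊔ ¬E)) unsat w.r.t. T
   open: L(x₀) ⊇ {A, B, C, ∃s.¬E} (+ ∃-successors)
2. Hence A ⊑ (¬B ⊓ E): not entailed.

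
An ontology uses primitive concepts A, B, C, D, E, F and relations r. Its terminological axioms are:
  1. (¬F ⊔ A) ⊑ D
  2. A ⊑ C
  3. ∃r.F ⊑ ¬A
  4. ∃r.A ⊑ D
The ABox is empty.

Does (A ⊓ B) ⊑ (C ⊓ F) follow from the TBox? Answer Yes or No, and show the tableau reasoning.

No

1. (A ⊓ B) ⊑ (C ⊓ F)  ⇔  ((A ⊓ B) ⊓ (¬C ⊔ ¬F)) unsat w.r.t. T
   apply at x₀: A⊑C
   open: L(x₀) ⊇ {A, B, C, D, ¬F, …}
2. Hence (A ⊓ B) ⊑ (C ⊓ F): not entailed.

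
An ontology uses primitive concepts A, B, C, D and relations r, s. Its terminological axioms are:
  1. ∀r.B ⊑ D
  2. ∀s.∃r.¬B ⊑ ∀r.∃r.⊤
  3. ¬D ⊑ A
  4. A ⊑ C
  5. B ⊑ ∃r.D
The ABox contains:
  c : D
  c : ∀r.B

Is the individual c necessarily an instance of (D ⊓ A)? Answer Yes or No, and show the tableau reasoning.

No

1. c : (D ⊓ A)?  L(c) = {D, ∀r.B} ∪ {(¬D ⊔ ¬A)}
   open: L(c) ⊇ {D, ¬A, ¬B, ∀r.B, ∃s.∀r.B} (+ ∃-successors) — c ∉ (D ⊓ A) possible
2. Hence c : (D ⊓ A): not entailed.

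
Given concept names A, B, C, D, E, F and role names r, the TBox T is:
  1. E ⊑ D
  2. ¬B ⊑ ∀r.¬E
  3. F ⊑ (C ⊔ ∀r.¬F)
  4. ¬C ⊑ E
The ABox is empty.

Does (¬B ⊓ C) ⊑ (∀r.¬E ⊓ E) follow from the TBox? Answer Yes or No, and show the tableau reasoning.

No

1. (¬B ⊓ C) ⊑ (∀r.¬E ⊓ E)  ⇔  ((¬B ⊓ C) ⊓ (∃r.E ⊔ ¬E)) unsat w.r.t. T
   apply at x₀: ¬B⊑∀r.¬E
   open: L(x₀) ⊇ {C, ¬B, ¬E, ¬F, ∀r.¬E}
2. Hence (¬B ⊓ C) ⊑ (∀r.¬E ⊓ E): not entailed.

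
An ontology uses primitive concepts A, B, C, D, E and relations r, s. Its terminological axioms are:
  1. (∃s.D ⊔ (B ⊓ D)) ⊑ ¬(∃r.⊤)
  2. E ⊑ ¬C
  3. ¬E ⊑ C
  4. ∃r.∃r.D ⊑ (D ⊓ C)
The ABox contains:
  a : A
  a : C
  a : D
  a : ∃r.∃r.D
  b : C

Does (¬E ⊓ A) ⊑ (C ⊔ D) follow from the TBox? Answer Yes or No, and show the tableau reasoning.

1. (¬E ⊓ A) ⊑ (C ⊔ D)  ⇔  ((¬E ⊓ A) ⊓ (¬C ⊓ ¬D)) unsat w.r.t. T
   all branches close; clash {C, ¬C} at x₀
2. Hence (¬E ⊓ A) ⊑ (C ⊔ D): entailed.

Yes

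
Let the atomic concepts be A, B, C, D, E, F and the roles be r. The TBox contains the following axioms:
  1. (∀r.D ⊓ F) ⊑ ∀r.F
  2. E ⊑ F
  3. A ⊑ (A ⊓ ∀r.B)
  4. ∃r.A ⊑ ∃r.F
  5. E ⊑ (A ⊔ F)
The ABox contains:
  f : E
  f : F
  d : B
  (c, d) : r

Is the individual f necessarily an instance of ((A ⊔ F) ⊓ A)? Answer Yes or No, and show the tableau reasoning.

No

1. f : ((A ⊔ F) ⊓ A)?  L(f) = {E, F} ∪ {((¬A ⊓ ¬F) ⊔ ¬A)}
   apply at f: E⊑(A ⊔ F)
   open: L(f) ⊇ {E, F, ¬A, ∀r.¬A, ∃r.¬D} (+ ∃-successors) — f ∉ ((A ⊔ F) ⊓ A) possible
2. Hence f : ((A ⊔ F) ⊓ A): not entailed.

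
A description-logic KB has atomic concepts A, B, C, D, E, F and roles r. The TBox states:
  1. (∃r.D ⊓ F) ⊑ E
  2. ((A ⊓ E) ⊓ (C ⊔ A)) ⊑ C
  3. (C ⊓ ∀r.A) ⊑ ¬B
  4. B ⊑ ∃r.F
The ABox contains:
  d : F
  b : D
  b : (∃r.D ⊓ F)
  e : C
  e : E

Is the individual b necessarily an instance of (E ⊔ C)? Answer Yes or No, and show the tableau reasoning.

Yes

1. b : (E ⊔ C)?  L(b) = {D, (∃r.D ⊓ F)} ∪ {(¬E ⊓ ¬C)}
   clash {C, ¬C} at b — b ∈ (E ⊔ C)
2. Hence b : (E ⊔ C): entailed.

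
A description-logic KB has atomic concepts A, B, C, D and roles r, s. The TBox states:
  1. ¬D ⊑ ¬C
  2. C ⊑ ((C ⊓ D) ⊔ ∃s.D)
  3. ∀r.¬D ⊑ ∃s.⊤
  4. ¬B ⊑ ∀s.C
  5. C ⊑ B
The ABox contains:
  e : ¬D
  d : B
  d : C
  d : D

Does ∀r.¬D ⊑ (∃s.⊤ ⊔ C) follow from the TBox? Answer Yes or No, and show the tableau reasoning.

Yes

1. ∀r.¬D ⊑ (∃s.⊤ ⊔ C)  ⇔  (∀r.¬D ⊓ (∀s.⊥ ⊓ ¬C)) unsat w.r.t. T
   all branches close; clash ⊥ at an ∃-successor
2. Hence ∀r.¬D ⊑ (∃s.⊤ ⊔ C): entailed.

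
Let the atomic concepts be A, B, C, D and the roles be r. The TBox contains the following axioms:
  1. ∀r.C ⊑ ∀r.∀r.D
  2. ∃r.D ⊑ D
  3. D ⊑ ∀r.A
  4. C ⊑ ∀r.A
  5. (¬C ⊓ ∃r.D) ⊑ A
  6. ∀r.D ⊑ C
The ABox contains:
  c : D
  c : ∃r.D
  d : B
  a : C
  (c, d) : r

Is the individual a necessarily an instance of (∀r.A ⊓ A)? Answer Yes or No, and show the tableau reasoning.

1. a : (∀r.A ⊓ A)?  L(a) = {C} ∪ {(∃r.¬A ⊔ ¬A)}
   apply at a: C⊑∀r.A
   open: L(a) ⊇ {C, ¬A, ∀r.A, ∀r.¬D, ∃r.¬C} (+ ∃-successors) — a ∉ (∀r.A ⊓ A) possible
2. Hence a : (∀r.A ⊓ A): not entailed.

No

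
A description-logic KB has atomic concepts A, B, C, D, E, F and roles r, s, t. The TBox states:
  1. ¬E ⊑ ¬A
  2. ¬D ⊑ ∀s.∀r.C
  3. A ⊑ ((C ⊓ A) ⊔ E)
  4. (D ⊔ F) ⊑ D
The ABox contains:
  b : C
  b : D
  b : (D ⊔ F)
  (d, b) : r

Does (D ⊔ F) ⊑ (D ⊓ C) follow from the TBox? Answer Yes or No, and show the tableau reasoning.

1. (D ⊔ F) ⊑ (D ⊓ C)  ⇔  ((D ⊔ F) ⊓ (¬D ⊔ ¬C)) unsat w.r.t. T
   apply at x₀: (D ⊔ F)⊑D
   open: L(x₀) ⊇ {D, E, ¬A, ¬C}
2. Hence (D ⊔ F) ⊑ (D ⊓ C): not entailed.

No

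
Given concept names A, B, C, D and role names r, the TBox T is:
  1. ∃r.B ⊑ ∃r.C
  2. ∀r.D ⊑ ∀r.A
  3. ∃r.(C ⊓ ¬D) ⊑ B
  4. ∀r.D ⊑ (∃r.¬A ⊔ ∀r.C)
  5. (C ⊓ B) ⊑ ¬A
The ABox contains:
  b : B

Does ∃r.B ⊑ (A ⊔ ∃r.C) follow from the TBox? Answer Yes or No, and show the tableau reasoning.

1. ∃r.B ⊑ (A ⊔ ∃r.C)  ⇔  (∃r.B ⊓ (¬A ⊓ ∀r.¬C)) unsat w.r.t. T
   all branches close; clash {C, ¬C} at an ∃-successor
2. Hence ∃r.B ⊑ (A ⊔ ∃r.C): entailed.

Yes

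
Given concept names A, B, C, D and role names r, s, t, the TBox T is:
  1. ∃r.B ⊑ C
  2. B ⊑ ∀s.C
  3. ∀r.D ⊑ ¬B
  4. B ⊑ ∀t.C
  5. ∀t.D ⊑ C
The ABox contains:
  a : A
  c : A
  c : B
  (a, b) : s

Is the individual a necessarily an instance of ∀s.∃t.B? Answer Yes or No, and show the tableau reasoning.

1. a : ∀s.∃t.B?  L(a) = {A} ∪ {∃s.∀t.¬B}
   open: L(a) ⊇ {A, ¬B, ∀r.¬B, ∃s.∀t.¬B, ∃t.¬D} (+ ∃-successors) — a ∉ ∀s.∃t.B possible
2. Hence a : ∀s.∃t.B: not entailed.

No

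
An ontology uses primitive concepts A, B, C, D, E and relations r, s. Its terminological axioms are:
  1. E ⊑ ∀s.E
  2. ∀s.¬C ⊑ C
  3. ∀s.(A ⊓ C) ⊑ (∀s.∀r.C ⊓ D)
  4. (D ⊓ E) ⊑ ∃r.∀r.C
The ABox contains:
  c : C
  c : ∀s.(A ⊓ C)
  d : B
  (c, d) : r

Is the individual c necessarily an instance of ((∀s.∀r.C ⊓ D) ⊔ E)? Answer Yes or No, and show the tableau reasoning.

1. c : ((∀s.∀r.C ⊓ D) ⊔ E)?  L(c) = {C, ∀s.(A ⊓ C)} ∪ {((∃s.∃r.¬C ⊔ ¬D) ⊓ ¬E)}
   clash {D, ¬D} at c — c ∈ ((∀s.∀r.C ⊓ D) ⊔ E)
2. Hence c : ((∀s.∀r.C ⊓ D) ⊔ E): entailed.

Yes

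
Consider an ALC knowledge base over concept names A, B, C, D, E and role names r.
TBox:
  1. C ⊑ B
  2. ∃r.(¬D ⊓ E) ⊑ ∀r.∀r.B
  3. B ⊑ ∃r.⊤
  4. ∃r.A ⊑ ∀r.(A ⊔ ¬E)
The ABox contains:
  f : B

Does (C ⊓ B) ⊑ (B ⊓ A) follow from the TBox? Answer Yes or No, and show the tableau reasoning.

No

1. (C ⊓ B) ⊑ (B ⊓ A)  ⇔  ((C ⊓ B) ⊓ (¬B ⊔ ¬A)) unsat w.r.t. T
   apply at x₀: B⊑∃r.⊤
   open: L(x₀) ⊇ {B, C, ¬A, ∀r.(D ⊔ ¬E), ∀r.¬A, …} (+ ∃-successors)
2. Hence (C ⊓ B) ⊑ (B ⊓ A): not entailed.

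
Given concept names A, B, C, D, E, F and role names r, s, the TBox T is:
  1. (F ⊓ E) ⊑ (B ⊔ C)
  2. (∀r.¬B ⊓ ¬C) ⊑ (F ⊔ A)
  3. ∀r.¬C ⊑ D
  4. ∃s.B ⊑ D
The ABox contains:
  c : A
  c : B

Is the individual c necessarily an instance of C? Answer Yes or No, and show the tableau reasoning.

No

1. c : C?  L(c) = {A, B} ∪ {¬C}
   open: L(c) ⊇ {A, B, ¬C, ¬F, ∀s.¬B, …} (+ ∃-successors) — c ∉ C possible
2. Hence c : C: not entailed.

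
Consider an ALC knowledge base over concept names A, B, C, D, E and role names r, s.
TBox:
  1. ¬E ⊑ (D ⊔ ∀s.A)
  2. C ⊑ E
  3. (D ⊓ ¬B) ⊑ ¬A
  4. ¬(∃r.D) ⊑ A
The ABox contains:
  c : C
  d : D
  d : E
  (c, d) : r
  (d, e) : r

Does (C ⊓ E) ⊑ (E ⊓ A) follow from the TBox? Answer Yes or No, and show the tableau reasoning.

1. (C ⊓ E) ⊑ (E ⊓ A)  ⇔  ((C ⊓ E) ⊓ (¬E ⊔ ¬A)) unsat w.r.t. T
   open: L(x₀) ⊇ {C, E, ¬A, ∃r.D} (+ ∃-successors)
2. Hence (C ⊓ E) ⊑ (E ⊓ A): not entailed.

No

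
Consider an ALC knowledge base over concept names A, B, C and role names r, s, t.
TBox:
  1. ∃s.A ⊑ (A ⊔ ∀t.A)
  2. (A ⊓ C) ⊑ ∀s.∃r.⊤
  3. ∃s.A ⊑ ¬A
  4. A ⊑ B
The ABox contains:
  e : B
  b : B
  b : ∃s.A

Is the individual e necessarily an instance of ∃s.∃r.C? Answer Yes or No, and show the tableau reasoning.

1. e : ∃s.∃r.C?  L(e) = {B} ∪ {∀s.∀r.¬C}
   open: L(e) ⊇ {B, ¬A, ∀s.¬A, ∀s.∀r.¬C} — e ∉ ∃s.∃r.C possible
2. Hence e : ∃s.∃r.C: not entailed.

No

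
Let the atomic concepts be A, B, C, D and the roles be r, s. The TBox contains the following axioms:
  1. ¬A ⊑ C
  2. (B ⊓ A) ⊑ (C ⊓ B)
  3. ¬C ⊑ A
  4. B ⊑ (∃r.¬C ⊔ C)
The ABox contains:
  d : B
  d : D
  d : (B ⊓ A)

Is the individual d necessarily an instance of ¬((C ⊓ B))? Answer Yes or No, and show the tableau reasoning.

1. d : ¬((C ⊓ B))?  L(d) = {B, D, (B ⊓ A)} ∪ {(C ⊓ B)}
   apply at d: B⊑(∃r.¬C ⊔ C)
   open: L(d) ⊇ {A, B, C, D} — d ∉ ¬((C ⊓ B)) possible
2. Hence d : ¬((C ⊓ B)): not entailed.

No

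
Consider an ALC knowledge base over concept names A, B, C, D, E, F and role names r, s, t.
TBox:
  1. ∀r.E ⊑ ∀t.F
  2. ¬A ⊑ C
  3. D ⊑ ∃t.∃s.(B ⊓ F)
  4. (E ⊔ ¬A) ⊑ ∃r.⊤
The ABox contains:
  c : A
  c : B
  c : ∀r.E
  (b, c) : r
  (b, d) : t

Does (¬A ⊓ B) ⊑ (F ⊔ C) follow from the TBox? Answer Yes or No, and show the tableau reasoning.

1. (¬A ⊓ B) ⊑ (F ⊔ C)  ⇔  ((¬A ⊓ B) ⊓ (¬F ⊓ ¬C)) unsat w.r.t. T
   all branches close; clash {C, ¬C} at x₀
2. Hence (¬A ⊓ B) ⊑ (F ⊔ C): entailed.

Yes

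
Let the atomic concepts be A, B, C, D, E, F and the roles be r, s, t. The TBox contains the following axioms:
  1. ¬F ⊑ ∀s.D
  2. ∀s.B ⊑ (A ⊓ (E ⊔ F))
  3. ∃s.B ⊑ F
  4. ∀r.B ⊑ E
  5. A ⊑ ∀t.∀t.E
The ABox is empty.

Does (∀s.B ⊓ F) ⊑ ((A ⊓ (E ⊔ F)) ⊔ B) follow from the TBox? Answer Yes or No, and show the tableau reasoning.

1. (∀s.B ⊓ F) ⊑ ((A ⊓ (E ⊔ F)) ⊔ B)  ⇔  ((∀s.B ⊓ F) ⊓ ((¬A ⊔ (¬E ⊓ ¬F)) ⊓ ¬B)) unsat w.r.t. T
   all branches close; clash {F, ¬F} at x₀
2. Hence (∀s.B ⊓ F) ⊑ ((A ⊓ (E ⊔ F)) ⊔ B): entailed.

Yes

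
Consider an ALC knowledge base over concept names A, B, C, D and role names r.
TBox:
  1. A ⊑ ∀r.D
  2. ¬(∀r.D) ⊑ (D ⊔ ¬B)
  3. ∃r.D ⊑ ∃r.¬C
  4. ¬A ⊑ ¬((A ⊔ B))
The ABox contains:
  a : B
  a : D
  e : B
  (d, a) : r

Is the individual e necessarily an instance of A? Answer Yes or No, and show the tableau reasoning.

Yes

1. e : A?  L(e) = {B} ∪ {¬A}
   clash {B, ¬B} at e — e ∈ A
2. Hence e : A: entailed.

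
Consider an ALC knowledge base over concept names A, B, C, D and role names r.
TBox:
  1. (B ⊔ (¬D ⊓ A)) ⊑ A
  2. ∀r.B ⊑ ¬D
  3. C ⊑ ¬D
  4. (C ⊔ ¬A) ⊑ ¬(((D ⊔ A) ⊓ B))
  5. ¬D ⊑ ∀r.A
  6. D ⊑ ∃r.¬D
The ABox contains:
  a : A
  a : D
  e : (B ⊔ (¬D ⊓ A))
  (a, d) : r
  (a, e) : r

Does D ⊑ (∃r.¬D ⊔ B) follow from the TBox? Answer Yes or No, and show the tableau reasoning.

1. D ⊑ (∃r.¬D ⊔ B)  ⇔  (D ⊓ (∀r.D ⊓ ¬B)) unsat w.r.t. T
   all branches close; clash {D, ¬D} at x₀
2. Hence D ⊑ (∃r.¬D ⊔ B): entailed.

Yes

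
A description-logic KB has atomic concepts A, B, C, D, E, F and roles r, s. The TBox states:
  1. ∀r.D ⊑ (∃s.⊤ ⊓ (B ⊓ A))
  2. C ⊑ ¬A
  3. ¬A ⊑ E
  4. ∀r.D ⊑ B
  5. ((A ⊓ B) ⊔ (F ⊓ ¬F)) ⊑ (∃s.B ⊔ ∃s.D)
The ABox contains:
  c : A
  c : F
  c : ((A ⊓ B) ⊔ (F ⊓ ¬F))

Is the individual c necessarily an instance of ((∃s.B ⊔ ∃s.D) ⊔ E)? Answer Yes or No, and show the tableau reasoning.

1. c : ((∃s.B ⊔ ∃s.D) ⊔ E)?  L(c) = {A, F, ((A ⊓ B) ⊔ (F ⊓ ¬F))} ∪ {((∀s.¬B ⊓ ∀s.¬D) ⊓ ¬E)}
   clash {A, ¬A} at c — c ∈ ((∃s.B ⊔ ∃s.D) ⊔ E)
2. Hence c : ((∃s.B ⊔ ∃s.D) ⊔ E): entailed.

Yes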